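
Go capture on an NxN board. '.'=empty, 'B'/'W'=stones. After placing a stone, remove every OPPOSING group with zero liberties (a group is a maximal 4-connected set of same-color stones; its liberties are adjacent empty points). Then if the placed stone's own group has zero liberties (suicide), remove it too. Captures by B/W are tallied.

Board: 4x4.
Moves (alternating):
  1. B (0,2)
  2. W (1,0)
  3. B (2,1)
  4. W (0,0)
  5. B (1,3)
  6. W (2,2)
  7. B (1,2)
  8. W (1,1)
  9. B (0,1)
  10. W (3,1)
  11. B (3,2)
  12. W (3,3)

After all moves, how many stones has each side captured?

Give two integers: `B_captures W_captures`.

Answer: 0 1

Derivation:
Move 1: B@(0,2) -> caps B=0 W=0
Move 2: W@(1,0) -> caps B=0 W=0
Move 3: B@(2,1) -> caps B=0 W=0
Move 4: W@(0,0) -> caps B=0 W=0
Move 5: B@(1,3) -> caps B=0 W=0
Move 6: W@(2,2) -> caps B=0 W=0
Move 7: B@(1,2) -> caps B=0 W=0
Move 8: W@(1,1) -> caps B=0 W=0
Move 9: B@(0,1) -> caps B=0 W=0
Move 10: W@(3,1) -> caps B=0 W=0
Move 11: B@(3,2) -> caps B=0 W=0
Move 12: W@(3,3) -> caps B=0 W=1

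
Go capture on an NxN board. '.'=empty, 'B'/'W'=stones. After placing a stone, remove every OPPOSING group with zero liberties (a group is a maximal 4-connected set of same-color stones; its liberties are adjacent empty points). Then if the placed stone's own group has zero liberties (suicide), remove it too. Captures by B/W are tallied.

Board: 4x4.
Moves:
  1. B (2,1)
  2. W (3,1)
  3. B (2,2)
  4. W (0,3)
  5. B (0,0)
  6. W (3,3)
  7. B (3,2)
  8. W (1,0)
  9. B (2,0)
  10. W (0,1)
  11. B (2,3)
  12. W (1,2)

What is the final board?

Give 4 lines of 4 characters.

Answer: .W.W
W.W.
BBBB
.WB.

Derivation:
Move 1: B@(2,1) -> caps B=0 W=0
Move 2: W@(3,1) -> caps B=0 W=0
Move 3: B@(2,2) -> caps B=0 W=0
Move 4: W@(0,3) -> caps B=0 W=0
Move 5: B@(0,0) -> caps B=0 W=0
Move 6: W@(3,3) -> caps B=0 W=0
Move 7: B@(3,2) -> caps B=0 W=0
Move 8: W@(1,0) -> caps B=0 W=0
Move 9: B@(2,0) -> caps B=0 W=0
Move 10: W@(0,1) -> caps B=0 W=1
Move 11: B@(2,3) -> caps B=1 W=1
Move 12: W@(1,2) -> caps B=1 W=1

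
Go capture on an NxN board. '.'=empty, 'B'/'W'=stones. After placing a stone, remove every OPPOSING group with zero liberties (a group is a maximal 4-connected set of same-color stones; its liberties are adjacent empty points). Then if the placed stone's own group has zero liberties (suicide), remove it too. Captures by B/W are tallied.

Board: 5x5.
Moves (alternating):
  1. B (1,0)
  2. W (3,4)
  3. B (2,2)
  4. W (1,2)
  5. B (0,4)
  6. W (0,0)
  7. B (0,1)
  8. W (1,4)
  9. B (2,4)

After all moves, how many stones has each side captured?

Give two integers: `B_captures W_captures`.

Answer: 1 0

Derivation:
Move 1: B@(1,0) -> caps B=0 W=0
Move 2: W@(3,4) -> caps B=0 W=0
Move 3: B@(2,2) -> caps B=0 W=0
Move 4: W@(1,2) -> caps B=0 W=0
Move 5: B@(0,4) -> caps B=0 W=0
Move 6: W@(0,0) -> caps B=0 W=0
Move 7: B@(0,1) -> caps B=1 W=0
Move 8: W@(1,4) -> caps B=1 W=0
Move 9: B@(2,4) -> caps B=1 W=0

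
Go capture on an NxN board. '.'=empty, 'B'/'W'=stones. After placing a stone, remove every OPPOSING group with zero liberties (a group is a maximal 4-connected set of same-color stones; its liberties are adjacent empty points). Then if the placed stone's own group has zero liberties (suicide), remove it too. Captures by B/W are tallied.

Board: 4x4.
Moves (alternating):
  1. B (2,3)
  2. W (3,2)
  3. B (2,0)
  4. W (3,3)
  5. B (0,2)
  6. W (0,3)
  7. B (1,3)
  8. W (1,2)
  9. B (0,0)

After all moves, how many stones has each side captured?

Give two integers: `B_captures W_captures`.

Answer: 1 0

Derivation:
Move 1: B@(2,3) -> caps B=0 W=0
Move 2: W@(3,2) -> caps B=0 W=0
Move 3: B@(2,0) -> caps B=0 W=0
Move 4: W@(3,3) -> caps B=0 W=0
Move 5: B@(0,2) -> caps B=0 W=0
Move 6: W@(0,3) -> caps B=0 W=0
Move 7: B@(1,3) -> caps B=1 W=0
Move 8: W@(1,2) -> caps B=1 W=0
Move 9: B@(0,0) -> caps B=1 W=0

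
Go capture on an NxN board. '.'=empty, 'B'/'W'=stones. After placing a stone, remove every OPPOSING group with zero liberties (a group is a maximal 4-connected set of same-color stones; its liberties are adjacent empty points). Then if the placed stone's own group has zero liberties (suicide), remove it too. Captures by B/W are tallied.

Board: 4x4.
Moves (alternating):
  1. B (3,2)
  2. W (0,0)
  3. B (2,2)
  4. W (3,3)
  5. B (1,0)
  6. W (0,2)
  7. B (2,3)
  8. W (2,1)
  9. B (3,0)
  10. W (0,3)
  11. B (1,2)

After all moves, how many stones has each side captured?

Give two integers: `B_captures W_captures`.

Answer: 1 0

Derivation:
Move 1: B@(3,2) -> caps B=0 W=0
Move 2: W@(0,0) -> caps B=0 W=0
Move 3: B@(2,2) -> caps B=0 W=0
Move 4: W@(3,3) -> caps B=0 W=0
Move 5: B@(1,0) -> caps B=0 W=0
Move 6: W@(0,2) -> caps B=0 W=0
Move 7: B@(2,3) -> caps B=1 W=0
Move 8: W@(2,1) -> caps B=1 W=0
Move 9: B@(3,0) -> caps B=1 W=0
Move 10: W@(0,3) -> caps B=1 W=0
Move 11: B@(1,2) -> caps B=1 W=0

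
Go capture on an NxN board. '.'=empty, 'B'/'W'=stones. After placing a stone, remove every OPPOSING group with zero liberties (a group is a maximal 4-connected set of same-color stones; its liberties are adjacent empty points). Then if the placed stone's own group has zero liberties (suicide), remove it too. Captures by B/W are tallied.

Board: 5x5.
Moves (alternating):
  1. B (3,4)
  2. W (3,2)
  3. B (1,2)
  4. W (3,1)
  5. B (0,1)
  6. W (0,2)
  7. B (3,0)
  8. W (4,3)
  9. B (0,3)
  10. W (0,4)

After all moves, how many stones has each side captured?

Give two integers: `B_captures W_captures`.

Answer: 1 0

Derivation:
Move 1: B@(3,4) -> caps B=0 W=0
Move 2: W@(3,2) -> caps B=0 W=0
Move 3: B@(1,2) -> caps B=0 W=0
Move 4: W@(3,1) -> caps B=0 W=0
Move 5: B@(0,1) -> caps B=0 W=0
Move 6: W@(0,2) -> caps B=0 W=0
Move 7: B@(3,0) -> caps B=0 W=0
Move 8: W@(4,3) -> caps B=0 W=0
Move 9: B@(0,3) -> caps B=1 W=0
Move 10: W@(0,4) -> caps B=1 W=0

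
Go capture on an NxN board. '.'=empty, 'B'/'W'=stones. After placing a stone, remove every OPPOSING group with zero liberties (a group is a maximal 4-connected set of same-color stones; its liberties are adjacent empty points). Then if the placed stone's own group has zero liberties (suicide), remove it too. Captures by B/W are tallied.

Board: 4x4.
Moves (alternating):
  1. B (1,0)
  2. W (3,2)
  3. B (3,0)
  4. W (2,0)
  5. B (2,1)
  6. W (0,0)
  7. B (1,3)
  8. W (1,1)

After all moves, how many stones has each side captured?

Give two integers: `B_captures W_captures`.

Answer: 1 0

Derivation:
Move 1: B@(1,0) -> caps B=0 W=0
Move 2: W@(3,2) -> caps B=0 W=0
Move 3: B@(3,0) -> caps B=0 W=0
Move 4: W@(2,0) -> caps B=0 W=0
Move 5: B@(2,1) -> caps B=1 W=0
Move 6: W@(0,0) -> caps B=1 W=0
Move 7: B@(1,3) -> caps B=1 W=0
Move 8: W@(1,1) -> caps B=1 W=0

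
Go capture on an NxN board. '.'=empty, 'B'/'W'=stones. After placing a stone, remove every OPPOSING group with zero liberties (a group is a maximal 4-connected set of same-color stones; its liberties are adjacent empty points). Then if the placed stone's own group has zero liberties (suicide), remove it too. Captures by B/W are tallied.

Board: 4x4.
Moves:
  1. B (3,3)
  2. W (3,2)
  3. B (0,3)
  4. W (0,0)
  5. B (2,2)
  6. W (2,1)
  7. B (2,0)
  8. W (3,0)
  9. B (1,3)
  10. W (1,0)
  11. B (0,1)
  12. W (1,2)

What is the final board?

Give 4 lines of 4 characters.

Move 1: B@(3,3) -> caps B=0 W=0
Move 2: W@(3,2) -> caps B=0 W=0
Move 3: B@(0,3) -> caps B=0 W=0
Move 4: W@(0,0) -> caps B=0 W=0
Move 5: B@(2,2) -> caps B=0 W=0
Move 6: W@(2,1) -> caps B=0 W=0
Move 7: B@(2,0) -> caps B=0 W=0
Move 8: W@(3,0) -> caps B=0 W=0
Move 9: B@(1,3) -> caps B=0 W=0
Move 10: W@(1,0) -> caps B=0 W=1
Move 11: B@(0,1) -> caps B=0 W=1
Move 12: W@(1,2) -> caps B=0 W=1

Answer: WB.B
W.WB
.WB.
W.WB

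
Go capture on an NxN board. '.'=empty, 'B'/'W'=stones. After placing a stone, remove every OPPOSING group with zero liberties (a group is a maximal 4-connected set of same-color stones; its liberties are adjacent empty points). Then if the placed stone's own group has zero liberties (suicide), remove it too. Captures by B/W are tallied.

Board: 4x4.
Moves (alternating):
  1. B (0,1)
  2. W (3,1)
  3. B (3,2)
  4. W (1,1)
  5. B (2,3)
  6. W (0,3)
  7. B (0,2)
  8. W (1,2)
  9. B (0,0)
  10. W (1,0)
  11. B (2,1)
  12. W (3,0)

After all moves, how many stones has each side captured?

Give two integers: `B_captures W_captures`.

Answer: 0 3

Derivation:
Move 1: B@(0,1) -> caps B=0 W=0
Move 2: W@(3,1) -> caps B=0 W=0
Move 3: B@(3,2) -> caps B=0 W=0
Move 4: W@(1,1) -> caps B=0 W=0
Move 5: B@(2,3) -> caps B=0 W=0
Move 6: W@(0,3) -> caps B=0 W=0
Move 7: B@(0,2) -> caps B=0 W=0
Move 8: W@(1,2) -> caps B=0 W=0
Move 9: B@(0,0) -> caps B=0 W=0
Move 10: W@(1,0) -> caps B=0 W=3
Move 11: B@(2,1) -> caps B=0 W=3
Move 12: W@(3,0) -> caps B=0 W=3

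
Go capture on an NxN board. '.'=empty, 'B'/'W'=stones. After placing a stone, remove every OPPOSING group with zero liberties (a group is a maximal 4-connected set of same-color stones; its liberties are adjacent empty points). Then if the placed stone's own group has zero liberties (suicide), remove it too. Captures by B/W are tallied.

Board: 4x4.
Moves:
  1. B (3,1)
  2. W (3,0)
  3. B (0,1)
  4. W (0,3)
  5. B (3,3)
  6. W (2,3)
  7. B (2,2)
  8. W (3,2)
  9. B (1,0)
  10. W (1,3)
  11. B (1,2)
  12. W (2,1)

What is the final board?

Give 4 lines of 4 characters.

Move 1: B@(3,1) -> caps B=0 W=0
Move 2: W@(3,0) -> caps B=0 W=0
Move 3: B@(0,1) -> caps B=0 W=0
Move 4: W@(0,3) -> caps B=0 W=0
Move 5: B@(3,3) -> caps B=0 W=0
Move 6: W@(2,3) -> caps B=0 W=0
Move 7: B@(2,2) -> caps B=0 W=0
Move 8: W@(3,2) -> caps B=0 W=1
Move 9: B@(1,0) -> caps B=0 W=1
Move 10: W@(1,3) -> caps B=0 W=1
Move 11: B@(1,2) -> caps B=0 W=1
Move 12: W@(2,1) -> caps B=0 W=2

Answer: .B.W
B.BW
.WBW
W.W.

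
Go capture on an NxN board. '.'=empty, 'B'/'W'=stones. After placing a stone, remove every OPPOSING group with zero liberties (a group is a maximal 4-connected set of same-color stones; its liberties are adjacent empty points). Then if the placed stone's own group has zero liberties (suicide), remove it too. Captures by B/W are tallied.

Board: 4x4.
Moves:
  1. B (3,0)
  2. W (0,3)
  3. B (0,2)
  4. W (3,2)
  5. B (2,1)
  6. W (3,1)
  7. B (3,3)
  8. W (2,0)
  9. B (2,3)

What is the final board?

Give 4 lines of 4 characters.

Move 1: B@(3,0) -> caps B=0 W=0
Move 2: W@(0,3) -> caps B=0 W=0
Move 3: B@(0,2) -> caps B=0 W=0
Move 4: W@(3,2) -> caps B=0 W=0
Move 5: B@(2,1) -> caps B=0 W=0
Move 6: W@(3,1) -> caps B=0 W=0
Move 7: B@(3,3) -> caps B=0 W=0
Move 8: W@(2,0) -> caps B=0 W=1
Move 9: B@(2,3) -> caps B=0 W=1

Answer: ..BW
....
WB.B
.WWB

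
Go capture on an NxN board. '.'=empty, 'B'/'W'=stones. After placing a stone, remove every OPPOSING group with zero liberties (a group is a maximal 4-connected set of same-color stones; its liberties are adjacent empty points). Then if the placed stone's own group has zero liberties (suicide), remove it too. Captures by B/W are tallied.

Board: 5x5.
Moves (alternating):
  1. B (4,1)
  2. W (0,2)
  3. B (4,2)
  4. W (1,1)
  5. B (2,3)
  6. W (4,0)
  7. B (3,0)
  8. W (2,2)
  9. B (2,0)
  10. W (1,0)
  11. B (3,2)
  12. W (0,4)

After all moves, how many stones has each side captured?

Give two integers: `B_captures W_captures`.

Move 1: B@(4,1) -> caps B=0 W=0
Move 2: W@(0,2) -> caps B=0 W=0
Move 3: B@(4,2) -> caps B=0 W=0
Move 4: W@(1,1) -> caps B=0 W=0
Move 5: B@(2,3) -> caps B=0 W=0
Move 6: W@(4,0) -> caps B=0 W=0
Move 7: B@(3,0) -> caps B=1 W=0
Move 8: W@(2,2) -> caps B=1 W=0
Move 9: B@(2,0) -> caps B=1 W=0
Move 10: W@(1,0) -> caps B=1 W=0
Move 11: B@(3,2) -> caps B=1 W=0
Move 12: W@(0,4) -> caps B=1 W=0

Answer: 1 0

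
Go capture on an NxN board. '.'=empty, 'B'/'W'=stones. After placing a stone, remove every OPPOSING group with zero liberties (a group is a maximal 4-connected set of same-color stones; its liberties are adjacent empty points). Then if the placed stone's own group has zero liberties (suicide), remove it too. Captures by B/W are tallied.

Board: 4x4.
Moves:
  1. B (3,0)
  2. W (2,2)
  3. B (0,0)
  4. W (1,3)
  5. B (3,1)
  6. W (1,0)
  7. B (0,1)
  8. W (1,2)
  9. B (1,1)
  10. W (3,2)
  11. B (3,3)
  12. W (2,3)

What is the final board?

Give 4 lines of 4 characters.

Answer: BB..
WBWW
..WW
BBW.

Derivation:
Move 1: B@(3,0) -> caps B=0 W=0
Move 2: W@(2,2) -> caps B=0 W=0
Move 3: B@(0,0) -> caps B=0 W=0
Move 4: W@(1,3) -> caps B=0 W=0
Move 5: B@(3,1) -> caps B=0 W=0
Move 6: W@(1,0) -> caps B=0 W=0
Move 7: B@(0,1) -> caps B=0 W=0
Move 8: W@(1,2) -> caps B=0 W=0
Move 9: B@(1,1) -> caps B=0 W=0
Move 10: W@(3,2) -> caps B=0 W=0
Move 11: B@(3,3) -> caps B=0 W=0
Move 12: W@(2,3) -> caps B=0 W=1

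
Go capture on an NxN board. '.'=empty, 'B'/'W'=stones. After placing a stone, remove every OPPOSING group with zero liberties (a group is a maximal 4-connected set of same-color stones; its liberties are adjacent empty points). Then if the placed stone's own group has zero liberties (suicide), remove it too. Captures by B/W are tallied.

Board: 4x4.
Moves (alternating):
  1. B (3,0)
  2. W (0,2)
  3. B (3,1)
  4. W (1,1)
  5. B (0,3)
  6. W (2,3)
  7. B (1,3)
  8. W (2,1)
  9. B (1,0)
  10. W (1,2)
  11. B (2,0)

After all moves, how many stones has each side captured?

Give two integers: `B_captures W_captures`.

Answer: 0 2

Derivation:
Move 1: B@(3,0) -> caps B=0 W=0
Move 2: W@(0,2) -> caps B=0 W=0
Move 3: B@(3,1) -> caps B=0 W=0
Move 4: W@(1,1) -> caps B=0 W=0
Move 5: B@(0,3) -> caps B=0 W=0
Move 6: W@(2,3) -> caps B=0 W=0
Move 7: B@(1,3) -> caps B=0 W=0
Move 8: W@(2,1) -> caps B=0 W=0
Move 9: B@(1,0) -> caps B=0 W=0
Move 10: W@(1,2) -> caps B=0 W=2
Move 11: B@(2,0) -> caps B=0 W=2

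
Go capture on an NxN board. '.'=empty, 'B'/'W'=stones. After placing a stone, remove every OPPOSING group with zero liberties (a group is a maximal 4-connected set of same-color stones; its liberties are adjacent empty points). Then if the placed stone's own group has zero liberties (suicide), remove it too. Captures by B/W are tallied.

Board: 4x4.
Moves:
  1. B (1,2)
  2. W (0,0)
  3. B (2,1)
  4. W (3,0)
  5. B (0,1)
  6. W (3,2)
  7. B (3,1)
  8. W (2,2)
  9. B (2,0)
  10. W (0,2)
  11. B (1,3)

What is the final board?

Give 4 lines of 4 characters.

Answer: WBW.
..BB
BBW.
.BW.

Derivation:
Move 1: B@(1,2) -> caps B=0 W=0
Move 2: W@(0,0) -> caps B=0 W=0
Move 3: B@(2,1) -> caps B=0 W=0
Move 4: W@(3,0) -> caps B=0 W=0
Move 5: B@(0,1) -> caps B=0 W=0
Move 6: W@(3,2) -> caps B=0 W=0
Move 7: B@(3,1) -> caps B=0 W=0
Move 8: W@(2,2) -> caps B=0 W=0
Move 9: B@(2,0) -> caps B=1 W=0
Move 10: W@(0,2) -> caps B=1 W=0
Move 11: B@(1,3) -> caps B=1 W=0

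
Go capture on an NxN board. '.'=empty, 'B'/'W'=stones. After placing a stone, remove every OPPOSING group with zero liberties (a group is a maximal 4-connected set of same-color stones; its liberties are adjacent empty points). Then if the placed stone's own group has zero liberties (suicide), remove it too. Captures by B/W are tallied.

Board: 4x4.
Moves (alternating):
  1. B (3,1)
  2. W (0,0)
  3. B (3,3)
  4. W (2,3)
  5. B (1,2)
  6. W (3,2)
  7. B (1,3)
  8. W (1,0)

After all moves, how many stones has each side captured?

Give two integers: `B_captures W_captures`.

Answer: 0 1

Derivation:
Move 1: B@(3,1) -> caps B=0 W=0
Move 2: W@(0,0) -> caps B=0 W=0
Move 3: B@(3,3) -> caps B=0 W=0
Move 4: W@(2,3) -> caps B=0 W=0
Move 5: B@(1,2) -> caps B=0 W=0
Move 6: W@(3,2) -> caps B=0 W=1
Move 7: B@(1,3) -> caps B=0 W=1
Move 8: W@(1,0) -> caps B=0 W=1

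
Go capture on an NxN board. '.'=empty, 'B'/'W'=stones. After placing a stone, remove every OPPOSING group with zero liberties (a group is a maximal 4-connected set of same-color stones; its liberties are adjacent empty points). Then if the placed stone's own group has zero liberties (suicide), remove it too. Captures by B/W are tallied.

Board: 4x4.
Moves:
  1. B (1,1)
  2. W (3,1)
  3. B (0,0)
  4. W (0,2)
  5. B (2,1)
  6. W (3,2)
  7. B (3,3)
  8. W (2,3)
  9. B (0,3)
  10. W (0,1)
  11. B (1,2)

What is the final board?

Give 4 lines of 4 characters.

Answer: B..B
.BB.
.B.W
.WW.

Derivation:
Move 1: B@(1,1) -> caps B=0 W=0
Move 2: W@(3,1) -> caps B=0 W=0
Move 3: B@(0,0) -> caps B=0 W=0
Move 4: W@(0,2) -> caps B=0 W=0
Move 5: B@(2,1) -> caps B=0 W=0
Move 6: W@(3,2) -> caps B=0 W=0
Move 7: B@(3,3) -> caps B=0 W=0
Move 8: W@(2,3) -> caps B=0 W=1
Move 9: B@(0,3) -> caps B=0 W=1
Move 10: W@(0,1) -> caps B=0 W=1
Move 11: B@(1,2) -> caps B=2 W=1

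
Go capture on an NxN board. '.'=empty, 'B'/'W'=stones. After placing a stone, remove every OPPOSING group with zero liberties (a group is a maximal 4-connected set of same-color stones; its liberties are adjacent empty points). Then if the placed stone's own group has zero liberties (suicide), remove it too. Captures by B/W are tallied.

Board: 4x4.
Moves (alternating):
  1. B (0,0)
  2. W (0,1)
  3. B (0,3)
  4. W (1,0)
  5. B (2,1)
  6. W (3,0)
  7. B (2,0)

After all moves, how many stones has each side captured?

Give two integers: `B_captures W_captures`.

Move 1: B@(0,0) -> caps B=0 W=0
Move 2: W@(0,1) -> caps B=0 W=0
Move 3: B@(0,3) -> caps B=0 W=0
Move 4: W@(1,0) -> caps B=0 W=1
Move 5: B@(2,1) -> caps B=0 W=1
Move 6: W@(3,0) -> caps B=0 W=1
Move 7: B@(2,0) -> caps B=0 W=1

Answer: 0 1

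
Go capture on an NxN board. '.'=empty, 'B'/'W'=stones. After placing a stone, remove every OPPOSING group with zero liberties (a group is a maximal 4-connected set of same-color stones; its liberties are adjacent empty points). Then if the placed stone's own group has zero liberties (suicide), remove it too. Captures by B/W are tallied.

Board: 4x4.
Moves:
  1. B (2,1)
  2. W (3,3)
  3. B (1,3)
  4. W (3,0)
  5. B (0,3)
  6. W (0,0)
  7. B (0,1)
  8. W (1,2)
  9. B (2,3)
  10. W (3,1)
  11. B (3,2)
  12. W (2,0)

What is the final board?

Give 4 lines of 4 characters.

Answer: WB.B
..WB
WB.B
WWB.

Derivation:
Move 1: B@(2,1) -> caps B=0 W=0
Move 2: W@(3,3) -> caps B=0 W=0
Move 3: B@(1,3) -> caps B=0 W=0
Move 4: W@(3,0) -> caps B=0 W=0
Move 5: B@(0,3) -> caps B=0 W=0
Move 6: W@(0,0) -> caps B=0 W=0
Move 7: B@(0,1) -> caps B=0 W=0
Move 8: W@(1,2) -> caps B=0 W=0
Move 9: B@(2,3) -> caps B=0 W=0
Move 10: W@(3,1) -> caps B=0 W=0
Move 11: B@(3,2) -> caps B=1 W=0
Move 12: W@(2,0) -> caps B=1 W=0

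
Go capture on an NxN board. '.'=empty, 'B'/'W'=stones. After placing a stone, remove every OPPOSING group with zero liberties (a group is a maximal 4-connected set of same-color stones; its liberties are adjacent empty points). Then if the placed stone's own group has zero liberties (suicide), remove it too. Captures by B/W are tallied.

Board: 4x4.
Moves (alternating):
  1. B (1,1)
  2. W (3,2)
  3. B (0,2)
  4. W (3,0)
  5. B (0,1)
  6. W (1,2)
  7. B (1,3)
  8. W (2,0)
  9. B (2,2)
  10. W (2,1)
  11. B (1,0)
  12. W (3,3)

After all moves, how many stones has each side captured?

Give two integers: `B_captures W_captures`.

Answer: 1 0

Derivation:
Move 1: B@(1,1) -> caps B=0 W=0
Move 2: W@(3,2) -> caps B=0 W=0
Move 3: B@(0,2) -> caps B=0 W=0
Move 4: W@(3,0) -> caps B=0 W=0
Move 5: B@(0,1) -> caps B=0 W=0
Move 6: W@(1,2) -> caps B=0 W=0
Move 7: B@(1,3) -> caps B=0 W=0
Move 8: W@(2,0) -> caps B=0 W=0
Move 9: B@(2,2) -> caps B=1 W=0
Move 10: W@(2,1) -> caps B=1 W=0
Move 11: B@(1,0) -> caps B=1 W=0
Move 12: W@(3,3) -> caps B=1 W=0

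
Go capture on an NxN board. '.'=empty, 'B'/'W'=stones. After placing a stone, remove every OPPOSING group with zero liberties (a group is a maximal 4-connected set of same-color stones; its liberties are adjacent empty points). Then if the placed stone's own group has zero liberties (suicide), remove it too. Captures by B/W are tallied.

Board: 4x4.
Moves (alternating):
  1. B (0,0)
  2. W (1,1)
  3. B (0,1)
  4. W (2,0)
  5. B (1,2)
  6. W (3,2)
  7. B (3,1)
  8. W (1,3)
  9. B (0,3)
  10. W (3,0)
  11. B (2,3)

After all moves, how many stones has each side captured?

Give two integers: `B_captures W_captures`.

Move 1: B@(0,0) -> caps B=0 W=0
Move 2: W@(1,1) -> caps B=0 W=0
Move 3: B@(0,1) -> caps B=0 W=0
Move 4: W@(2,0) -> caps B=0 W=0
Move 5: B@(1,2) -> caps B=0 W=0
Move 6: W@(3,2) -> caps B=0 W=0
Move 7: B@(3,1) -> caps B=0 W=0
Move 8: W@(1,3) -> caps B=0 W=0
Move 9: B@(0,3) -> caps B=0 W=0
Move 10: W@(3,0) -> caps B=0 W=0
Move 11: B@(2,3) -> caps B=1 W=0

Answer: 1 0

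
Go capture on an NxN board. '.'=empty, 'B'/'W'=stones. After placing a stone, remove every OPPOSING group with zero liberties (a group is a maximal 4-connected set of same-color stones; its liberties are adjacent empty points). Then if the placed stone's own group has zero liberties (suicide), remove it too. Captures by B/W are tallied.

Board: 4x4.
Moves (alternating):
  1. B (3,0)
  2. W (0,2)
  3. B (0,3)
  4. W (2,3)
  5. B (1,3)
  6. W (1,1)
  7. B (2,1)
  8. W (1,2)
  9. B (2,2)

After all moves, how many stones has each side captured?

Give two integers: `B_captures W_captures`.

Answer: 0 2

Derivation:
Move 1: B@(3,0) -> caps B=0 W=0
Move 2: W@(0,2) -> caps B=0 W=0
Move 3: B@(0,3) -> caps B=0 W=0
Move 4: W@(2,3) -> caps B=0 W=0
Move 5: B@(1,3) -> caps B=0 W=0
Move 6: W@(1,1) -> caps B=0 W=0
Move 7: B@(2,1) -> caps B=0 W=0
Move 8: W@(1,2) -> caps B=0 W=2
Move 9: B@(2,2) -> caps B=0 W=2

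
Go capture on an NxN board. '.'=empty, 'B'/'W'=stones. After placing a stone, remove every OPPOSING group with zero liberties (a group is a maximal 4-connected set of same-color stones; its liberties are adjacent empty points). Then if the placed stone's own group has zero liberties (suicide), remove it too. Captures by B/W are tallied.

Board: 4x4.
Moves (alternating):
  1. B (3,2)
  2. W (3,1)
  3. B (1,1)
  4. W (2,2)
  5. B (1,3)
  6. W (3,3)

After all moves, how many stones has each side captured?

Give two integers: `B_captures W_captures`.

Answer: 0 1

Derivation:
Move 1: B@(3,2) -> caps B=0 W=0
Move 2: W@(3,1) -> caps B=0 W=0
Move 3: B@(1,1) -> caps B=0 W=0
Move 4: W@(2,2) -> caps B=0 W=0
Move 5: B@(1,3) -> caps B=0 W=0
Move 6: W@(3,3) -> caps B=0 W=1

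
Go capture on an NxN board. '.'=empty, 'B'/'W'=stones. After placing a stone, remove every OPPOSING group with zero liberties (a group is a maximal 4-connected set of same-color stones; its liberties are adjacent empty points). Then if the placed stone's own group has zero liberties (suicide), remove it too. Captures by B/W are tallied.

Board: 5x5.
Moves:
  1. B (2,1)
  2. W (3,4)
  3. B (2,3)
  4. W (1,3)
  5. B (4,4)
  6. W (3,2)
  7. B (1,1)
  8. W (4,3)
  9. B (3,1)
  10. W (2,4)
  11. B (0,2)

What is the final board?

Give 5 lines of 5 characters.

Move 1: B@(2,1) -> caps B=0 W=0
Move 2: W@(3,4) -> caps B=0 W=0
Move 3: B@(2,3) -> caps B=0 W=0
Move 4: W@(1,3) -> caps B=0 W=0
Move 5: B@(4,4) -> caps B=0 W=0
Move 6: W@(3,2) -> caps B=0 W=0
Move 7: B@(1,1) -> caps B=0 W=0
Move 8: W@(4,3) -> caps B=0 W=1
Move 9: B@(3,1) -> caps B=0 W=1
Move 10: W@(2,4) -> caps B=0 W=1
Move 11: B@(0,2) -> caps B=0 W=1

Answer: ..B..
.B.W.
.B.BW
.BW.W
...W.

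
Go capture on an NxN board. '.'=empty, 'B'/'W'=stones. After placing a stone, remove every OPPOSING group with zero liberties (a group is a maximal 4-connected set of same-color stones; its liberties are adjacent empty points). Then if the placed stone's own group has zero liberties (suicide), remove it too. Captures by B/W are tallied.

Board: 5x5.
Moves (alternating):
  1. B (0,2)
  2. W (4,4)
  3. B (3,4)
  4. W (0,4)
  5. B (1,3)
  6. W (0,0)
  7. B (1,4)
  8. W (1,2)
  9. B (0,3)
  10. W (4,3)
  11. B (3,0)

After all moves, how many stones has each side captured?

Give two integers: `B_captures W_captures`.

Answer: 1 0

Derivation:
Move 1: B@(0,2) -> caps B=0 W=0
Move 2: W@(4,4) -> caps B=0 W=0
Move 3: B@(3,4) -> caps B=0 W=0
Move 4: W@(0,4) -> caps B=0 W=0
Move 5: B@(1,3) -> caps B=0 W=0
Move 6: W@(0,0) -> caps B=0 W=0
Move 7: B@(1,4) -> caps B=0 W=0
Move 8: W@(1,2) -> caps B=0 W=0
Move 9: B@(0,3) -> caps B=1 W=0
Move 10: W@(4,3) -> caps B=1 W=0
Move 11: B@(3,0) -> caps B=1 W=0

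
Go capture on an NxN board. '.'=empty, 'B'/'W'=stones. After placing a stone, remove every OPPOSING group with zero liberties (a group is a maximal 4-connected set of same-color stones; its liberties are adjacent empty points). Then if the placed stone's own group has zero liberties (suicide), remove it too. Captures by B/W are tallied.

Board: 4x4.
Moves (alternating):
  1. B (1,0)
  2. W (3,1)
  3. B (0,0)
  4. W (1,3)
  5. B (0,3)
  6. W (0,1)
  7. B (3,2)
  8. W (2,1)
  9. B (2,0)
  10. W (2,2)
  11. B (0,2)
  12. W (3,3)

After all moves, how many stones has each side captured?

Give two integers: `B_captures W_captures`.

Move 1: B@(1,0) -> caps B=0 W=0
Move 2: W@(3,1) -> caps B=0 W=0
Move 3: B@(0,0) -> caps B=0 W=0
Move 4: W@(1,3) -> caps B=0 W=0
Move 5: B@(0,3) -> caps B=0 W=0
Move 6: W@(0,1) -> caps B=0 W=0
Move 7: B@(3,2) -> caps B=0 W=0
Move 8: W@(2,1) -> caps B=0 W=0
Move 9: B@(2,0) -> caps B=0 W=0
Move 10: W@(2,2) -> caps B=0 W=0
Move 11: B@(0,2) -> caps B=0 W=0
Move 12: W@(3,3) -> caps B=0 W=1

Answer: 0 1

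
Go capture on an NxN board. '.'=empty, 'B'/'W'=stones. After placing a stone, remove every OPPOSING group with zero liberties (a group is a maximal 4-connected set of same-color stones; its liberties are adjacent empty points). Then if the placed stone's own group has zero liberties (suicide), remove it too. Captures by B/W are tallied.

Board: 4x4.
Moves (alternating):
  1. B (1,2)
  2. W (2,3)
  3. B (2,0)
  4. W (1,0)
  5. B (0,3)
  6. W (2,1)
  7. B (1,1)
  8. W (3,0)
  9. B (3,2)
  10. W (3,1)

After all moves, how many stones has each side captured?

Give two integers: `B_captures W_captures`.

Move 1: B@(1,2) -> caps B=0 W=0
Move 2: W@(2,3) -> caps B=0 W=0
Move 3: B@(2,0) -> caps B=0 W=0
Move 4: W@(1,0) -> caps B=0 W=0
Move 5: B@(0,3) -> caps B=0 W=0
Move 6: W@(2,1) -> caps B=0 W=0
Move 7: B@(1,1) -> caps B=0 W=0
Move 8: W@(3,0) -> caps B=0 W=1
Move 9: B@(3,2) -> caps B=0 W=1
Move 10: W@(3,1) -> caps B=0 W=1

Answer: 0 1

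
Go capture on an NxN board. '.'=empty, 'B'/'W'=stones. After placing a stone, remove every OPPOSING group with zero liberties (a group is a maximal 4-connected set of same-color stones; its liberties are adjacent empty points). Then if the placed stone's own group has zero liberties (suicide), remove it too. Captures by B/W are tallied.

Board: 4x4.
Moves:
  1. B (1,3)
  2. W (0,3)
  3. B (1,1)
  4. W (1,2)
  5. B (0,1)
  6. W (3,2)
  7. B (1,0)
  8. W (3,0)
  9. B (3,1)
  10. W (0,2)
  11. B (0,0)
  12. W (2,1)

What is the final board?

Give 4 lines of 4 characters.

Move 1: B@(1,3) -> caps B=0 W=0
Move 2: W@(0,3) -> caps B=0 W=0
Move 3: B@(1,1) -> caps B=0 W=0
Move 4: W@(1,2) -> caps B=0 W=0
Move 5: B@(0,1) -> caps B=0 W=0
Move 6: W@(3,2) -> caps B=0 W=0
Move 7: B@(1,0) -> caps B=0 W=0
Move 8: W@(3,0) -> caps B=0 W=0
Move 9: B@(3,1) -> caps B=0 W=0
Move 10: W@(0,2) -> caps B=0 W=0
Move 11: B@(0,0) -> caps B=0 W=0
Move 12: W@(2,1) -> caps B=0 W=1

Answer: BBWW
BBWB
.W..
W.W.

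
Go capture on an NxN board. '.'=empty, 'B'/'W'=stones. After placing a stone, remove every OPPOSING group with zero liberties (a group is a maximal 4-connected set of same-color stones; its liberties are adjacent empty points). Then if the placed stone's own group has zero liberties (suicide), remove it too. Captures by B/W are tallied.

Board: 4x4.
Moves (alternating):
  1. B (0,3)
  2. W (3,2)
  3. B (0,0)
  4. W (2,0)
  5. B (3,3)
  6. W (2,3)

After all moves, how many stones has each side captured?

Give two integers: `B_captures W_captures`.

Move 1: B@(0,3) -> caps B=0 W=0
Move 2: W@(3,2) -> caps B=0 W=0
Move 3: B@(0,0) -> caps B=0 W=0
Move 4: W@(2,0) -> caps B=0 W=0
Move 5: B@(3,3) -> caps B=0 W=0
Move 6: W@(2,3) -> caps B=0 W=1

Answer: 0 1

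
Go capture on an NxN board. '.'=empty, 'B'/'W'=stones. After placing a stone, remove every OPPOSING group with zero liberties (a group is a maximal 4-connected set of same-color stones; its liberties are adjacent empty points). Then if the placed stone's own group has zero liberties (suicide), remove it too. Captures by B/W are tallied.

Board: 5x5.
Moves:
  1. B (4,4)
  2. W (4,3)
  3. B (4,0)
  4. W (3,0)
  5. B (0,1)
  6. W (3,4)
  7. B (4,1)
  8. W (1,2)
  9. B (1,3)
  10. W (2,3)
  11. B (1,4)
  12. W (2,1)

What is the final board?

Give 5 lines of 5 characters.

Move 1: B@(4,4) -> caps B=0 W=0
Move 2: W@(4,3) -> caps B=0 W=0
Move 3: B@(4,0) -> caps B=0 W=0
Move 4: W@(3,0) -> caps B=0 W=0
Move 5: B@(0,1) -> caps B=0 W=0
Move 6: W@(3,4) -> caps B=0 W=1
Move 7: B@(4,1) -> caps B=0 W=1
Move 8: W@(1,2) -> caps B=0 W=1
Move 9: B@(1,3) -> caps B=0 W=1
Move 10: W@(2,3) -> caps B=0 W=1
Move 11: B@(1,4) -> caps B=0 W=1
Move 12: W@(2,1) -> caps B=0 W=1

Answer: .B...
..WBB
.W.W.
W...W
BB.W.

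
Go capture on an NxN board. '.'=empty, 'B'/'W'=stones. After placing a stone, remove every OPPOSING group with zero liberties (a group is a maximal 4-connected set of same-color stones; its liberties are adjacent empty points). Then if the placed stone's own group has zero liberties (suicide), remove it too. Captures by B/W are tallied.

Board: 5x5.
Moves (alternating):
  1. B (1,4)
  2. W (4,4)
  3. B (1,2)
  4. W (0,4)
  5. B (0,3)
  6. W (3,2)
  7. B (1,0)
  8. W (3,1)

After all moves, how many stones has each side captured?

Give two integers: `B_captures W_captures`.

Move 1: B@(1,4) -> caps B=0 W=0
Move 2: W@(4,4) -> caps B=0 W=0
Move 3: B@(1,2) -> caps B=0 W=0
Move 4: W@(0,4) -> caps B=0 W=0
Move 5: B@(0,3) -> caps B=1 W=0
Move 6: W@(3,2) -> caps B=1 W=0
Move 7: B@(1,0) -> caps B=1 W=0
Move 8: W@(3,1) -> caps B=1 W=0

Answer: 1 0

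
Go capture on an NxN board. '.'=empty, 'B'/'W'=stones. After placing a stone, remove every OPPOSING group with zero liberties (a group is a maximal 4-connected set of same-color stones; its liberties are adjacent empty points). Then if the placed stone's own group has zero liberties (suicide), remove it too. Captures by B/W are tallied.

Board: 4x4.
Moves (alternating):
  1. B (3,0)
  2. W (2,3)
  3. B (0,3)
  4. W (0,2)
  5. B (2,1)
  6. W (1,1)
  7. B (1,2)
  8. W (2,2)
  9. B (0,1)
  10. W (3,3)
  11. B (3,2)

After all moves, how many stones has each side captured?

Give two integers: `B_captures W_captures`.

Move 1: B@(3,0) -> caps B=0 W=0
Move 2: W@(2,3) -> caps B=0 W=0
Move 3: B@(0,3) -> caps B=0 W=0
Move 4: W@(0,2) -> caps B=0 W=0
Move 5: B@(2,1) -> caps B=0 W=0
Move 6: W@(1,1) -> caps B=0 W=0
Move 7: B@(1,2) -> caps B=0 W=0
Move 8: W@(2,2) -> caps B=0 W=0
Move 9: B@(0,1) -> caps B=1 W=0
Move 10: W@(3,3) -> caps B=1 W=0
Move 11: B@(3,2) -> caps B=1 W=0

Answer: 1 0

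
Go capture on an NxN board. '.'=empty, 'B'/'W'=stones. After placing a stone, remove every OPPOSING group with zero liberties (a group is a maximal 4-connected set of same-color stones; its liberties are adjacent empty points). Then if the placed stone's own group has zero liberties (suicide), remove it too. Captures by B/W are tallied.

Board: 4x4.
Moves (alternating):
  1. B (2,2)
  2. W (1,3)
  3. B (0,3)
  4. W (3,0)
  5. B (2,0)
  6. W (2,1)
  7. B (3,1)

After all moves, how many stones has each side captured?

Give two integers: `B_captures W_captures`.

Answer: 1 0

Derivation:
Move 1: B@(2,2) -> caps B=0 W=0
Move 2: W@(1,3) -> caps B=0 W=0
Move 3: B@(0,3) -> caps B=0 W=0
Move 4: W@(3,0) -> caps B=0 W=0
Move 5: B@(2,0) -> caps B=0 W=0
Move 6: W@(2,1) -> caps B=0 W=0
Move 7: B@(3,1) -> caps B=1 W=0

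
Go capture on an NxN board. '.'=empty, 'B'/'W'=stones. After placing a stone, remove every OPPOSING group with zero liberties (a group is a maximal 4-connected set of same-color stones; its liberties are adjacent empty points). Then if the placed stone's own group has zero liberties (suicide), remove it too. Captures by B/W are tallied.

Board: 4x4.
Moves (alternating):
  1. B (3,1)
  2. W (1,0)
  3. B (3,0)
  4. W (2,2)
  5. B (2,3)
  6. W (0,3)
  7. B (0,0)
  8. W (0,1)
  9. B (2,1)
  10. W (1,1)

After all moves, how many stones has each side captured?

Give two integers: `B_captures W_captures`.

Move 1: B@(3,1) -> caps B=0 W=0
Move 2: W@(1,0) -> caps B=0 W=0
Move 3: B@(3,0) -> caps B=0 W=0
Move 4: W@(2,2) -> caps B=0 W=0
Move 5: B@(2,3) -> caps B=0 W=0
Move 6: W@(0,3) -> caps B=0 W=0
Move 7: B@(0,0) -> caps B=0 W=0
Move 8: W@(0,1) -> caps B=0 W=1
Move 9: B@(2,1) -> caps B=0 W=1
Move 10: W@(1,1) -> caps B=0 W=1

Answer: 0 1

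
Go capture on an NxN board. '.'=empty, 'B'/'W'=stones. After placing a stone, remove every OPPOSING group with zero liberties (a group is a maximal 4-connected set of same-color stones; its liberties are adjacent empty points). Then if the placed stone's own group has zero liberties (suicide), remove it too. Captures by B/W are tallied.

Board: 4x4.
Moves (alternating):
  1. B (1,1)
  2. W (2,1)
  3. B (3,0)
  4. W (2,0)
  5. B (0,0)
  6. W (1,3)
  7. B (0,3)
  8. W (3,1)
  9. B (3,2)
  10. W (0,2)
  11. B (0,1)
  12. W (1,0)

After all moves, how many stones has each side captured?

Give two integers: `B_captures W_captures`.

Answer: 0 2

Derivation:
Move 1: B@(1,1) -> caps B=0 W=0
Move 2: W@(2,1) -> caps B=0 W=0
Move 3: B@(3,0) -> caps B=0 W=0
Move 4: W@(2,0) -> caps B=0 W=0
Move 5: B@(0,0) -> caps B=0 W=0
Move 6: W@(1,3) -> caps B=0 W=0
Move 7: B@(0,3) -> caps B=0 W=0
Move 8: W@(3,1) -> caps B=0 W=1
Move 9: B@(3,2) -> caps B=0 W=1
Move 10: W@(0,2) -> caps B=0 W=2
Move 11: B@(0,1) -> caps B=0 W=2
Move 12: W@(1,0) -> caps B=0 W=2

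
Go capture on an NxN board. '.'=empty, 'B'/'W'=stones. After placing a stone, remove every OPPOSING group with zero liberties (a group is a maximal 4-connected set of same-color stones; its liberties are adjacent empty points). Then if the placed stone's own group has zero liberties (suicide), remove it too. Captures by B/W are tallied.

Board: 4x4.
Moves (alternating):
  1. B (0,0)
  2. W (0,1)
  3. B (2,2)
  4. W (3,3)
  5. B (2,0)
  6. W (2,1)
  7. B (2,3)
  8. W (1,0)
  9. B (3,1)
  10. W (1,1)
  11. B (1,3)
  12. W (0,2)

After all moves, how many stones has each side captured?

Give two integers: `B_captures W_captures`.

Move 1: B@(0,0) -> caps B=0 W=0
Move 2: W@(0,1) -> caps B=0 W=0
Move 3: B@(2,2) -> caps B=0 W=0
Move 4: W@(3,3) -> caps B=0 W=0
Move 5: B@(2,0) -> caps B=0 W=0
Move 6: W@(2,1) -> caps B=0 W=0
Move 7: B@(2,3) -> caps B=0 W=0
Move 8: W@(1,0) -> caps B=0 W=1
Move 9: B@(3,1) -> caps B=0 W=1
Move 10: W@(1,1) -> caps B=0 W=1
Move 11: B@(1,3) -> caps B=0 W=1
Move 12: W@(0,2) -> caps B=0 W=1

Answer: 0 1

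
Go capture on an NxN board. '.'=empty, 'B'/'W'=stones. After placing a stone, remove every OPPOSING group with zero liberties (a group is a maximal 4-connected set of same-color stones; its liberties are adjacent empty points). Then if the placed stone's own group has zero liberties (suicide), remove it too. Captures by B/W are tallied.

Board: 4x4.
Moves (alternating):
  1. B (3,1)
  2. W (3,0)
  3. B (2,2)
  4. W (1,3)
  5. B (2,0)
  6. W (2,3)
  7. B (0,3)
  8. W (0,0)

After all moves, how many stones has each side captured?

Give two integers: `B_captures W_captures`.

Answer: 1 0

Derivation:
Move 1: B@(3,1) -> caps B=0 W=0
Move 2: W@(3,0) -> caps B=0 W=0
Move 3: B@(2,2) -> caps B=0 W=0
Move 4: W@(1,3) -> caps B=0 W=0
Move 5: B@(2,0) -> caps B=1 W=0
Move 6: W@(2,3) -> caps B=1 W=0
Move 7: B@(0,3) -> caps B=1 W=0
Move 8: W@(0,0) -> caps B=1 W=0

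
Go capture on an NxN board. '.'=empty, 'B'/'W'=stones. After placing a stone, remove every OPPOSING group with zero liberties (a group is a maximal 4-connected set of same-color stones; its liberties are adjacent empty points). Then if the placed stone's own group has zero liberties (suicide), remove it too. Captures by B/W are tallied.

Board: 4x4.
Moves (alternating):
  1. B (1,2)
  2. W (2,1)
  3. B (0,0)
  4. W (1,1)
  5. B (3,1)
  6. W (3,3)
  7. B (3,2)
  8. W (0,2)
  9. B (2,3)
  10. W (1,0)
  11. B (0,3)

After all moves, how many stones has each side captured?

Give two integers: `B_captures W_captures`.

Answer: 1 0

Derivation:
Move 1: B@(1,2) -> caps B=0 W=0
Move 2: W@(2,1) -> caps B=0 W=0
Move 3: B@(0,0) -> caps B=0 W=0
Move 4: W@(1,1) -> caps B=0 W=0
Move 5: B@(3,1) -> caps B=0 W=0
Move 6: W@(3,3) -> caps B=0 W=0
Move 7: B@(3,2) -> caps B=0 W=0
Move 8: W@(0,2) -> caps B=0 W=0
Move 9: B@(2,3) -> caps B=1 W=0
Move 10: W@(1,0) -> caps B=1 W=0
Move 11: B@(0,3) -> caps B=1 W=0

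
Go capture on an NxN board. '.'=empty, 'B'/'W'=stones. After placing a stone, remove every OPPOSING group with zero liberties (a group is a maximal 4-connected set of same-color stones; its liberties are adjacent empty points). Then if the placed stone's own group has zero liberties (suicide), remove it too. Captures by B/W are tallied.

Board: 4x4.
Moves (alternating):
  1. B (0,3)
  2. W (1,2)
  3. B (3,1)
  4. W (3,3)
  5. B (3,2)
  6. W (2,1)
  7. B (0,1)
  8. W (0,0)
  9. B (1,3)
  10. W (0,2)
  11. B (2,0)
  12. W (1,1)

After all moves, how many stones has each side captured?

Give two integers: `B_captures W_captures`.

Move 1: B@(0,3) -> caps B=0 W=0
Move 2: W@(1,2) -> caps B=0 W=0
Move 3: B@(3,1) -> caps B=0 W=0
Move 4: W@(3,3) -> caps B=0 W=0
Move 5: B@(3,2) -> caps B=0 W=0
Move 6: W@(2,1) -> caps B=0 W=0
Move 7: B@(0,1) -> caps B=0 W=0
Move 8: W@(0,0) -> caps B=0 W=0
Move 9: B@(1,3) -> caps B=0 W=0
Move 10: W@(0,2) -> caps B=0 W=0
Move 11: B@(2,0) -> caps B=0 W=0
Move 12: W@(1,1) -> caps B=0 W=1

Answer: 0 1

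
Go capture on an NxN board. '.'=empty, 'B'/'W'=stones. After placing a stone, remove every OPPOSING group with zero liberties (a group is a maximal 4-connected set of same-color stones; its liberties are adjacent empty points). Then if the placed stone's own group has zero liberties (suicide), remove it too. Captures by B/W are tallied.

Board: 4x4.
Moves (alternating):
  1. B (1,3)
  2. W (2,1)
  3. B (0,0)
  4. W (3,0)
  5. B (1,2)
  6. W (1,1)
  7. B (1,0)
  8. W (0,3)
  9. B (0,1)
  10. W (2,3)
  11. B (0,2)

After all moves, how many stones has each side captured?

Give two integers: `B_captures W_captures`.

Answer: 1 0

Derivation:
Move 1: B@(1,3) -> caps B=0 W=0
Move 2: W@(2,1) -> caps B=0 W=0
Move 3: B@(0,0) -> caps B=0 W=0
Move 4: W@(3,0) -> caps B=0 W=0
Move 5: B@(1,2) -> caps B=0 W=0
Move 6: W@(1,1) -> caps B=0 W=0
Move 7: B@(1,0) -> caps B=0 W=0
Move 8: W@(0,3) -> caps B=0 W=0
Move 9: B@(0,1) -> caps B=0 W=0
Move 10: W@(2,3) -> caps B=0 W=0
Move 11: B@(0,2) -> caps B=1 W=0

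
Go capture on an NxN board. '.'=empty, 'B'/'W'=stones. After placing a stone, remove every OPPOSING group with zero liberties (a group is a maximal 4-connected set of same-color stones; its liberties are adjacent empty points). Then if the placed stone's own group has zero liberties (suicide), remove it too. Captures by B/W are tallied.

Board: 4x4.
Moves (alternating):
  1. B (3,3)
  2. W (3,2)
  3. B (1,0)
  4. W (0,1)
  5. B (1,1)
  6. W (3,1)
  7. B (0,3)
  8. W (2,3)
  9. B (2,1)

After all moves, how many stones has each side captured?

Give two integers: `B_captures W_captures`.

Move 1: B@(3,3) -> caps B=0 W=0
Move 2: W@(3,2) -> caps B=0 W=0
Move 3: B@(1,0) -> caps B=0 W=0
Move 4: W@(0,1) -> caps B=0 W=0
Move 5: B@(1,1) -> caps B=0 W=0
Move 6: W@(3,1) -> caps B=0 W=0
Move 7: B@(0,3) -> caps B=0 W=0
Move 8: W@(2,3) -> caps B=0 W=1
Move 9: B@(2,1) -> caps B=0 W=1

Answer: 0 1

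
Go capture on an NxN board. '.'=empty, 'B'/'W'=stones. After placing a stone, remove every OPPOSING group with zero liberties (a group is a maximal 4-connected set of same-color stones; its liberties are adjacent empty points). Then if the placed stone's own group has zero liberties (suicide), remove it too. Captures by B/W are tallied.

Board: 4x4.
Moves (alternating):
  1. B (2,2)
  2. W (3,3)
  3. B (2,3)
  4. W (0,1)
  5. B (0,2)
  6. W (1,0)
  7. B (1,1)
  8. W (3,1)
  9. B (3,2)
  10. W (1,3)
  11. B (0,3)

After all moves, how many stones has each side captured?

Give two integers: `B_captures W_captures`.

Move 1: B@(2,2) -> caps B=0 W=0
Move 2: W@(3,3) -> caps B=0 W=0
Move 3: B@(2,3) -> caps B=0 W=0
Move 4: W@(0,1) -> caps B=0 W=0
Move 5: B@(0,2) -> caps B=0 W=0
Move 6: W@(1,0) -> caps B=0 W=0
Move 7: B@(1,1) -> caps B=0 W=0
Move 8: W@(3,1) -> caps B=0 W=0
Move 9: B@(3,2) -> caps B=1 W=0
Move 10: W@(1,3) -> caps B=1 W=0
Move 11: B@(0,3) -> caps B=1 W=0

Answer: 1 0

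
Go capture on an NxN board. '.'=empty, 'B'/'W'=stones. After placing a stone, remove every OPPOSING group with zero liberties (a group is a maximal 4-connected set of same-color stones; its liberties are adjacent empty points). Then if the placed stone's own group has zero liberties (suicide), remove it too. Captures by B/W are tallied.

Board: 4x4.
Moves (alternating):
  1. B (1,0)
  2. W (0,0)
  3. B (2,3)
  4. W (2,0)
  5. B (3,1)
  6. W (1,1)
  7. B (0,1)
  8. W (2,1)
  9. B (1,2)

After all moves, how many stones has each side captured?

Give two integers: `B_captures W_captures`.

Move 1: B@(1,0) -> caps B=0 W=0
Move 2: W@(0,0) -> caps B=0 W=0
Move 3: B@(2,3) -> caps B=0 W=0
Move 4: W@(2,0) -> caps B=0 W=0
Move 5: B@(3,1) -> caps B=0 W=0
Move 6: W@(1,1) -> caps B=0 W=1
Move 7: B@(0,1) -> caps B=0 W=1
Move 8: W@(2,1) -> caps B=0 W=1
Move 9: B@(1,2) -> caps B=0 W=1

Answer: 0 1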